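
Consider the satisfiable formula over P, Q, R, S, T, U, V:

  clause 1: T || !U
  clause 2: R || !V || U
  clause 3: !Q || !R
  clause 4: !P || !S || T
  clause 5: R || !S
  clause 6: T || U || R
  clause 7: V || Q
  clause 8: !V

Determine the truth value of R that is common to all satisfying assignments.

False

Suppose R = true.
From the singleton clause (!Q), Q = false.
From the singleton clause (V), V = true.
Now (!V) is unsatisfied and unit — conflict.
So every satisfying assignment has R = False.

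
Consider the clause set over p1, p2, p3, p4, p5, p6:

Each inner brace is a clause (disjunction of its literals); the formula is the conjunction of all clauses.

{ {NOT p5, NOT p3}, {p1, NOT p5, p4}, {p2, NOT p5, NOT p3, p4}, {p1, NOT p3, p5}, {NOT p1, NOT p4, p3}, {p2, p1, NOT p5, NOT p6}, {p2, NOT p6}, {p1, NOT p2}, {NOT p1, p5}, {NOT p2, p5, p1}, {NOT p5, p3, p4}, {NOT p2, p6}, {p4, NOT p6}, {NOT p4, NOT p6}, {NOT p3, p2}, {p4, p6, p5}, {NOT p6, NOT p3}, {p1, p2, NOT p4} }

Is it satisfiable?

No

Suppose p5 = false.
The clause (NOT p1) is unit, so p1 = false.
The clause (NOT p3) is unit, so p3 = false.
The clause (NOT p2) is unit, so p2 = false.
The clause (NOT p6) is unit, so p6 = false.
The clause (p4) is unit, so p4 = true.
That conflicts with the unit clause (NOT p4).
Backtrack on p5: now try p5 = true.
The clause (NOT p3) is unit, so p3 = false.
The clause (p4) is unit, so p4 = true.
The clause (NOT p1) is unit, so p1 = false.
The clause (NOT p2) is unit, so p2 = false.
That conflicts with the unit clause (p2).
Neither p5 = true nor p5 = false works.
No assignment satisfies every clause.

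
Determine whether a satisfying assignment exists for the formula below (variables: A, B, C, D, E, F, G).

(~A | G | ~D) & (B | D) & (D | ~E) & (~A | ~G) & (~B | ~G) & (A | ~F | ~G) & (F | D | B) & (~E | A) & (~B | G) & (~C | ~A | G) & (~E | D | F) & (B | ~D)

Try B = 1.
(~G) alone gives G = 0.
That conflicts with the unit clause (G).
Undo B and try B = 0.
(D) alone gives D = 1.
That conflicts with the unit clause (~D).
Neither B = 1 nor B = 0 works.
No assignment satisfies every clause.

Unsatisfiable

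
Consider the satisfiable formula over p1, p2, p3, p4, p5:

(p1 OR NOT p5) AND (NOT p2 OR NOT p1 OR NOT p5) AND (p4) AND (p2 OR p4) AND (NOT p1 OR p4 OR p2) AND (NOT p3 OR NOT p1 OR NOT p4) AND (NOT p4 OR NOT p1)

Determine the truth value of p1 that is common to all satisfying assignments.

False

Suppose p1 = true.
From the singleton clause (p4), p4 = true.
That conflicts with the unit clause (NOT p4).
So every satisfying assignment has p1 = False.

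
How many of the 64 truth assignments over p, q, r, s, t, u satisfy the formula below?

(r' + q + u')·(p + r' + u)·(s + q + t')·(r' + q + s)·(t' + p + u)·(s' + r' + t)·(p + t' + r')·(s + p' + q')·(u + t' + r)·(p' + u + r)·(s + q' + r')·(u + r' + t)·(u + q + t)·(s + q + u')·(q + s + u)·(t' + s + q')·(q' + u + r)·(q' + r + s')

There are 2^6 = 64 truth assignments over (p, q, r, s, t, u).
Split on q. With q = 1, the clauses containing q are satisfied and q' drops from the rest; 3 of the 2^5 = 32 assignments to the other variables satisfy what remains.
With q = 0, by the same count on the reduced clause set, 5 assignments work.
Total: 3 + 5 = 8.

8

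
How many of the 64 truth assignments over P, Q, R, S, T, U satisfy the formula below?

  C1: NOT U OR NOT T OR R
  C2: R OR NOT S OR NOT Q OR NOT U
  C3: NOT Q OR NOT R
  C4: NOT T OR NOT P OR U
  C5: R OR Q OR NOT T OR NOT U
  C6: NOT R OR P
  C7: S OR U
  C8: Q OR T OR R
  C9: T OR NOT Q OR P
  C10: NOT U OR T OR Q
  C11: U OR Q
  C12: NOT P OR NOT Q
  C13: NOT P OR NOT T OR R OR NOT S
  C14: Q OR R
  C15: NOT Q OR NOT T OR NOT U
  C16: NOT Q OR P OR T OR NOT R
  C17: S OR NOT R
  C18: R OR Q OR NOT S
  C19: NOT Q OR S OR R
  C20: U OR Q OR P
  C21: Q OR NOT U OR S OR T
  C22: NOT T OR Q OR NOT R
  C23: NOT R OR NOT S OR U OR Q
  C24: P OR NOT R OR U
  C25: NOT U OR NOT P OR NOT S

There are 2^6 = 64 truth assignments over (P, Q, R, S, T, U).
Split on Q. With Q = true, the clauses containing Q are satisfied and NOT Q drops from the rest; 1 of the 2^5 = 32 assignments to the other variables satisfy what remains.
With Q = false, by the same count on the reduced clause set, 0 assignments work.
(One model: P=F, Q=T, R=F, S=T, T=T, U=F.)
Total: 1 + 0 = 1.

1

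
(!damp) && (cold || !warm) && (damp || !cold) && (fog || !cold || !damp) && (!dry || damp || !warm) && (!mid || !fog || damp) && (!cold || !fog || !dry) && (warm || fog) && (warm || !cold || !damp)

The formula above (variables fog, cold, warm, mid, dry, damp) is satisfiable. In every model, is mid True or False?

False

Suppose mid = true.
(!damp) alone gives damp = false.
(!cold) alone gives cold = false.
(!warm) alone gives warm = false.
(!fog) alone gives fog = false.
That conflicts with the unit clause (fog).
So every satisfying assignment has mid = False.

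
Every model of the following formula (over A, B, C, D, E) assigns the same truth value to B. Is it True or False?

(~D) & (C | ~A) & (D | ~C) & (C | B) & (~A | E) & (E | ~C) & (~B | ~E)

Suppose B = 0.
The clause (~D) is unit, so D = 0.
The clause (~C) is unit, so C = 0.
Now (C) is unsatisfied and unit — conflict.
So every satisfying assignment has B = True.

True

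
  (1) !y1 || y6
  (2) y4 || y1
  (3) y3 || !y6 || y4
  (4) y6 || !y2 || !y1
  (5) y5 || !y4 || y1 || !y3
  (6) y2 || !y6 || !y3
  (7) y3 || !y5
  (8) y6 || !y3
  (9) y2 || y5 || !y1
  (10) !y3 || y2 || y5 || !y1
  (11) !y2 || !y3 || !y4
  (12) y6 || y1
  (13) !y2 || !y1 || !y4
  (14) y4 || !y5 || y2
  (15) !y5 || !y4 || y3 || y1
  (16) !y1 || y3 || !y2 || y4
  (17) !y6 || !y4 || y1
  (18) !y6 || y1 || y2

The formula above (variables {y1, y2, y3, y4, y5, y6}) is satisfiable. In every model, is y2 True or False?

True

Suppose y2 = false.
Suppose y1 = false.
(y4) alone gives y4 = true.
(y6) alone gives y6 = true.
Now (!y6) is unsatisfied and unit — conflict.
That branch fails; take y1 = true instead.
(y6) alone gives y6 = true.
(!y3) alone gives y3 = false.
(y4) alone gives y4 = true.
(!y5) alone gives y5 = false.
Now (y5) is unsatisfied and unit — conflict.
Neither y1 = true nor y1 = false works.
So every satisfying assignment has y2 = True.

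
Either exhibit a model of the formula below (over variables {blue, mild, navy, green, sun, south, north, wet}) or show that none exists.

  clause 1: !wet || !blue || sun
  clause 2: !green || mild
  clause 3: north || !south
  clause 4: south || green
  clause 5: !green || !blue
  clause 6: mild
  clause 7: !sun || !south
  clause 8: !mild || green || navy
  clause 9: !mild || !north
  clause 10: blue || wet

blue=false; mild=true; navy=true; green=true; sun=true; south=false; north=false; wet=true

Unit clause (mild) forces mild = true.
Unit clause (!north) forces north = false.
Unit clause (!south) forces south = false.
Unit clause (green) forces green = true.
Unit clause (!blue) forces blue = false.
Unit clause (wet) forces wet = true.
No clause remains; navy, sun are free.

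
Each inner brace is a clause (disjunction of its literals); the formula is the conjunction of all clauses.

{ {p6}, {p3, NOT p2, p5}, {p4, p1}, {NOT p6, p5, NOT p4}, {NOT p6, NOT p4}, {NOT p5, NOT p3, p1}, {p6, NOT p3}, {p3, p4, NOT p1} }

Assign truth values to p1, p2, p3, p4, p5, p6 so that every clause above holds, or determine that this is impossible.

From the singleton clause (p6), p6 = true.
From the singleton clause (NOT p4), p4 = false.
From the singleton clause (p1), p1 = true.
From the singleton clause (p3), p3 = true.
Every clause is now satisfied; p2, p5 are unconstrained.

p1 ↦ true; p2 ↦ true; p3 ↦ true; p4 ↦ false; p5 ↦ true; p6 ↦ true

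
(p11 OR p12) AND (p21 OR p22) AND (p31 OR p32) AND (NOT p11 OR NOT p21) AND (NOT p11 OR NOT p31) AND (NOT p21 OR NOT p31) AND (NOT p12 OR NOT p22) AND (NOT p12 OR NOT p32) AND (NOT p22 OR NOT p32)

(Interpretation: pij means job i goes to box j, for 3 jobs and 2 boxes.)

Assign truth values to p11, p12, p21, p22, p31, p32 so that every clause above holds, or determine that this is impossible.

UNSATISFIABLE

Suppose p11 = true.
From the singleton clause (NOT p21), p21 = false.
From the singleton clause (p22), p22 = true.
From the singleton clause (NOT p31), p31 = false.
From the singleton clause (p32), p32 = true.
Now (NOT p32) is unsatisfied and unit — conflict.
So p11 must be the other value — set p11 = false.
From the singleton clause (p12), p12 = true.
From the singleton clause (NOT p22), p22 = false.
From the singleton clause (p21), p21 = true.
From the singleton clause (NOT p31), p31 = false.
From the singleton clause (p32), p32 = true.
Now (NOT p32) is unsatisfied and unit — conflict.
Neither p11 = true nor p11 = false works.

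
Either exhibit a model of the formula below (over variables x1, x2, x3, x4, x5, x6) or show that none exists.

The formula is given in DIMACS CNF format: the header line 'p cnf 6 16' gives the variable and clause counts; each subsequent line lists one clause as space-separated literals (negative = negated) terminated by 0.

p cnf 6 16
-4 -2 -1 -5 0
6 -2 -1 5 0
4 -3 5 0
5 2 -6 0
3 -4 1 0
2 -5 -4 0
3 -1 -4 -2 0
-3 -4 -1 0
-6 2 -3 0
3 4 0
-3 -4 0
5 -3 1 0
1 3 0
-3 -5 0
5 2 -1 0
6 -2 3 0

Branch on x3: set x3 = True.
From the singleton clause (¬x4), x4 = False.
From the singleton clause (x5), x5 = True.
Now (¬x5) is unsatisfied and unit — conflict.
Undo x3 and try x3 = False.
From the singleton clause (x4), x4 = True.
From the singleton clause (x1), x1 = True.
From the singleton clause (¬x2), x2 = False.
From the singleton clause (¬x5), x5 = False.
Now (x5) is unsatisfied and unit — conflict.
Either choice for x3 ends in contradiction.

UNSATISFIABLE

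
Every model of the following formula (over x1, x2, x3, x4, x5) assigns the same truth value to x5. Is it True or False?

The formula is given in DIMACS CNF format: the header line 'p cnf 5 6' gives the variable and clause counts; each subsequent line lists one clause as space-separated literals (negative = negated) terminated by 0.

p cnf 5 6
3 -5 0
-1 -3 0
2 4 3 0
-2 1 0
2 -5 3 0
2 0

Suppose x5 = True.
The clause (x3) is unit, so x3 = True.
The clause (¬x1) is unit, so x1 = False.
The clause (¬x2) is unit, so x2 = False.
Now (x2) is unsatisfied and unit — conflict.
So every satisfying assignment has x5 = False.

False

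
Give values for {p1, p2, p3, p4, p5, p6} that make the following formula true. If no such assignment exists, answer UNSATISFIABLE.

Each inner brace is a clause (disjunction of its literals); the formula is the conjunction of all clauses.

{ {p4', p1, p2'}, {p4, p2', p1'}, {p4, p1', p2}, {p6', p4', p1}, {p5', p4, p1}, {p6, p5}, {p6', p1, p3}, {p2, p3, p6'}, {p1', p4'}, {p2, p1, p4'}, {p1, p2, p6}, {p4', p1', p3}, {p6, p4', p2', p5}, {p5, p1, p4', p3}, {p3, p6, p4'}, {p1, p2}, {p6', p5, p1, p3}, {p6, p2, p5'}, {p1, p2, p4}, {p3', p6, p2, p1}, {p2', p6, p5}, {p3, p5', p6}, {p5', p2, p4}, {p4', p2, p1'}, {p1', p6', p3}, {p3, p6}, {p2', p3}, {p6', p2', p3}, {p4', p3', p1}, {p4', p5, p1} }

p1: 0, p2: 1, p3: 1, p4: 0, p5: 0, p6: 1

Case p6 = 1:
Case p4 = 0:
Case p2 = 1:
Unit clause (p1') forces p1 = 0.
Unit clause (p5') forces p5 = 0.
Unit clause (p3) forces p3 = 1.
All clauses are satisfied.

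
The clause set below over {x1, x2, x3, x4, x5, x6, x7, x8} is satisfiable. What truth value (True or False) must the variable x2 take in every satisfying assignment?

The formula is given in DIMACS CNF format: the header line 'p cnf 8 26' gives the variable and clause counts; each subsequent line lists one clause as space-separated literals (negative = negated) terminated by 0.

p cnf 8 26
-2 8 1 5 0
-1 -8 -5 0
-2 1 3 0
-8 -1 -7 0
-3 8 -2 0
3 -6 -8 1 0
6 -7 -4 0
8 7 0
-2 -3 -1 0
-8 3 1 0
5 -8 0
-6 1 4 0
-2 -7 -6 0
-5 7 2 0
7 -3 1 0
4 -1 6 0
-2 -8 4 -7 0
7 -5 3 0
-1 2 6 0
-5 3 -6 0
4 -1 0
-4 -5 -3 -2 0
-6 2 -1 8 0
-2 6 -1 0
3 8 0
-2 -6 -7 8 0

False

Suppose x2 = True.
Try x1 = True.
Unit clause (¬x3) forces x3 = False.
Unit clause (x4) forces x4 = True.
Unit clause (x6) forces x6 = True.
Unit clause (¬x7) forces x7 = False.
Unit clause (x8) forces x8 = True.
Unit clause (¬x5) forces x5 = False.
That conflicts with the unit clause (x5).
Backtrack on x1: now try x1 = False.
Unit clause (x3) forces x3 = True.
Unit clause (x8) forces x8 = True.
Unit clause (x5) forces x5 = True.
Unit clause (x7) forces x7 = True.
Unit clause (¬x6) forces x6 = False.
Unit clause (¬x4) forces x4 = False.
That conflicts with the unit clause (x4).
Neither x1 = True nor x1 = False works.
So every satisfying assignment has x2 = False.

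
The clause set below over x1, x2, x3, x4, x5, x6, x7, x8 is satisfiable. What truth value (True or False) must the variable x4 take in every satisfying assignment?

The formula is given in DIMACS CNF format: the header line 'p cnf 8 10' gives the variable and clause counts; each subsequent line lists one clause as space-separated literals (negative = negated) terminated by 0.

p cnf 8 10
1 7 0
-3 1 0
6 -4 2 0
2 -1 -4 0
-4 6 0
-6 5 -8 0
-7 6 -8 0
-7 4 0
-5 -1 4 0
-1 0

Suppose x4 = False.
The clause (¬x7) is unit, so x7 = False.
The clause (x1) is unit, so x1 = True.
But (¬x1) is also a unit clause — contradiction.
So every satisfying assignment has x4 = True.

True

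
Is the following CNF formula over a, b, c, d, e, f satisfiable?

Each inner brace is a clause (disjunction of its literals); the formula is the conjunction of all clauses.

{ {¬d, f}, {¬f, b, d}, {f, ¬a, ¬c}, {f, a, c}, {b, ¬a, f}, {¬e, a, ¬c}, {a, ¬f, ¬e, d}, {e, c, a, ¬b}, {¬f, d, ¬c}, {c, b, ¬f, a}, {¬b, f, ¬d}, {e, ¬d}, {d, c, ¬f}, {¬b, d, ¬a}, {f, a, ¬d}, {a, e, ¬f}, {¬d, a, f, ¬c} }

Suppose d = True.
The clause (f) is unit, so f = True.
The clause (e) is unit, so e = True.
Suppose a = True.
No clause remains; b, c are free.
A satisfying assignment: a: True, b: True, c: False, d: True, e: True, f: True.

Yes, satisfiable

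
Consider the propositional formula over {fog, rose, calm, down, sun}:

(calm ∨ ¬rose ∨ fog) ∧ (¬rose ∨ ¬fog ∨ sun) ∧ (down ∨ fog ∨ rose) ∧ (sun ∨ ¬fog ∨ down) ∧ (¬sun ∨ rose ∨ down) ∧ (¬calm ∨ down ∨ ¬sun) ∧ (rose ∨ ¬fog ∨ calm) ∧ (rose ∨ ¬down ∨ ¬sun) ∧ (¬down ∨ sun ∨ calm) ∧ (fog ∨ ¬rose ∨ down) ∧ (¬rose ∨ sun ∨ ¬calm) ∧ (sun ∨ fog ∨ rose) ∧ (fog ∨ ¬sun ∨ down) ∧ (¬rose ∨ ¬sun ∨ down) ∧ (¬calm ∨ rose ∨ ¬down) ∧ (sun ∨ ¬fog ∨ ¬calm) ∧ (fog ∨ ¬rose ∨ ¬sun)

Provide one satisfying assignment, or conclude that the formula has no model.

Suppose calm = False.
Suppose rose = True.
The clause (fog) is unit, so fog = True.
The clause (sun) is unit, so sun = True.
The clause (down) is unit, so down = True.
This assignment satisfies each clause.

fog ↦ True; rose ↦ True; calm ↦ False; down ↦ True; sun ↦ True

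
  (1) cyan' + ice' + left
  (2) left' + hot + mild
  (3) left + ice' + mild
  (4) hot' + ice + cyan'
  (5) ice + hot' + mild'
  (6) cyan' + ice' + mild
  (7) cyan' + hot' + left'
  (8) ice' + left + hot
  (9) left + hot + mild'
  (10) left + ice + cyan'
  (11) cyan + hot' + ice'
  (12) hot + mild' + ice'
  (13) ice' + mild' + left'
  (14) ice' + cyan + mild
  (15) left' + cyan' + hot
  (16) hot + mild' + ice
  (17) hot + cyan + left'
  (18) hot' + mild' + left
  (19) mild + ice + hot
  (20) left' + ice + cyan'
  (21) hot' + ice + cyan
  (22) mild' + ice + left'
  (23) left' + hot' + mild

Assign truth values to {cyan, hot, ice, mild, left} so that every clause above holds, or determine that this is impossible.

Branch on cyan: set cyan = 0.
Branch on hot: set hot = 0.
Unit clause (left') forces left = 0.
Unit clause (ice') forces ice = 0.
Unit clause (mild') forces mild = 0.
But (mild) is also a unit clause — contradiction.
Undo hot and try hot = 1.
Unit clause (ice') forces ice = 0.
But (ice) is also a unit clause — contradiction.
Neither hot = 1 nor hot = 0 works.
Undo cyan and try cyan = 1.
Branch on ice: set ice = 0.
Unit clause (hot') forces hot = 0.
Unit clause (left) forces left = 1.
But (left') is also a unit clause — contradiction.
Undo ice and try ice = 1.
Unit clause (left) forces left = 1.
Unit clause (mild) forces mild = 1.
But (mild') is also a unit clause — contradiction.
Neither ice = 1 nor ice = 0 works.
Neither cyan = 1 nor cyan = 0 works.

UNSATISFIABLE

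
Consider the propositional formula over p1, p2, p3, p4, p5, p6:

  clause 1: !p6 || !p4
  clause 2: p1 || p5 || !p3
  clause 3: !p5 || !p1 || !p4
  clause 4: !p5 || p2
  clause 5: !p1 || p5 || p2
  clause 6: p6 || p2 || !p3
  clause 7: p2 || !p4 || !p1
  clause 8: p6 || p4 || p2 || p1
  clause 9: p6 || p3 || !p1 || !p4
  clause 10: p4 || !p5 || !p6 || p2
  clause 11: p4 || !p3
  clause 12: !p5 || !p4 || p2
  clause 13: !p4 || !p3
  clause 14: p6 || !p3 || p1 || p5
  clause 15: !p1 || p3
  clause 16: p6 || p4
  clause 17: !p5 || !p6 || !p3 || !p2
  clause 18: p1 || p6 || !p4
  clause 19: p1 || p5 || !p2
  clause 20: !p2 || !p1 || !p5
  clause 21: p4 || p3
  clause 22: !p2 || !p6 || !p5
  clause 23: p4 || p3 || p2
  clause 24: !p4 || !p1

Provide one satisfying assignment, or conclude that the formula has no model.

UNSATISFIABLE

Try p6 = false.
(p4) alone gives p4 = true.
(!p3) alone gives p3 = false.
(!p1) alone gives p1 = false.
But (p1) is also a unit clause — contradiction.
So p6 must be the other value — set p6 = true.
(!p4) alone gives p4 = false.
(!p3) alone gives p3 = false.
But (p3) is also a unit clause — contradiction.
Neither p6 = true nor p6 = false works.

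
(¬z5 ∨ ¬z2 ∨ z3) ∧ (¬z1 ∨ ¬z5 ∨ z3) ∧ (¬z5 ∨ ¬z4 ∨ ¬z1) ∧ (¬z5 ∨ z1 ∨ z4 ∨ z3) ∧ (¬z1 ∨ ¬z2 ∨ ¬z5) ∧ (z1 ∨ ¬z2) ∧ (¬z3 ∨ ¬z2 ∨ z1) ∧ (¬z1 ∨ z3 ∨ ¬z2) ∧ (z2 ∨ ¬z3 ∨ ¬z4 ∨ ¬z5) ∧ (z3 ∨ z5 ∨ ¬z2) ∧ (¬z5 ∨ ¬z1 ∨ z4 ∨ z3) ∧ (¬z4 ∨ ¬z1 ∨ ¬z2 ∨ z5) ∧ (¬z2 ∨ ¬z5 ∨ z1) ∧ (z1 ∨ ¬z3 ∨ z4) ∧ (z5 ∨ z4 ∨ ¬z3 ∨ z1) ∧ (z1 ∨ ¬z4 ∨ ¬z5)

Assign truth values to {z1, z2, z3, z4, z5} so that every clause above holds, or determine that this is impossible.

Branch on z1: set z1 = False.
(¬z2) alone gives z2 = False.
Branch on z3: set z3 = True.
(z4) alone gives z4 = True.
(¬z5) alone gives z5 = False.
Every clause now holds.

z1 ↦ False, z2 ↦ False, z3 ↦ True, z4 ↦ True, z5 ↦ False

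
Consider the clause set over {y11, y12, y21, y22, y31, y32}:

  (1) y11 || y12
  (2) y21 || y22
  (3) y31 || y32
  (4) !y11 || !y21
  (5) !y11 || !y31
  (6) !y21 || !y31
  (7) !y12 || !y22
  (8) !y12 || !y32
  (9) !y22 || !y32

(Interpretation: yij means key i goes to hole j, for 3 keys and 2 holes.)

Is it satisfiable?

Case y11 = true:
Unit clause (!y21) forces y21 = false.
Unit clause (y22) forces y22 = true.
Unit clause (!y31) forces y31 = false.
Unit clause (y32) forces y32 = true.
That conflicts with the unit clause (!y32).
Undo y11 and try y11 = false.
Unit clause (y12) forces y12 = true.
Unit clause (!y22) forces y22 = false.
Unit clause (y21) forces y21 = true.
Unit clause (!y31) forces y31 = false.
Unit clause (y32) forces y32 = true.
That conflicts with the unit clause (!y32).
Both values of y11 lead to a conflict.
No assignment satisfies every clause.

No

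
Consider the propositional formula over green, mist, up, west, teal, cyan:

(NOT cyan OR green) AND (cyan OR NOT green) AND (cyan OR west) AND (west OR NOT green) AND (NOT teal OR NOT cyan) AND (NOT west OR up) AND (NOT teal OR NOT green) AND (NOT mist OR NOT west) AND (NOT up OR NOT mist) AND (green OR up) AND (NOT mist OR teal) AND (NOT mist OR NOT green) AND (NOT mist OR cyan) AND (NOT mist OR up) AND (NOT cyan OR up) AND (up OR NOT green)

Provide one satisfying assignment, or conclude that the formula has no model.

green: true,  mist: false,  up: true,  west: true,  teal: false,  cyan: true

Case cyan = true:
(green) alone gives green = true.
(west) alone gives west = true.
(NOT teal) alone gives teal = false.
(up) alone gives up = true.
(NOT mist) alone gives mist = false.
This assignment satisfies each clause.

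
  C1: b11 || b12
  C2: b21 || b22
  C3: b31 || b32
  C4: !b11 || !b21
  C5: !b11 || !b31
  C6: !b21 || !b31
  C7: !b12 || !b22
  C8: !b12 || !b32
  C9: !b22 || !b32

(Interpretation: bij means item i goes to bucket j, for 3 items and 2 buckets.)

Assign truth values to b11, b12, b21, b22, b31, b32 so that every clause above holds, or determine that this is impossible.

UNSATISFIABLE

Try b11 = true.
From the singleton clause (!b21), b21 = false.
From the singleton clause (b22), b22 = true.
From the singleton clause (!b31), b31 = false.
From the singleton clause (b32), b32 = true.
Now (!b32) is unsatisfied and unit — conflict.
That branch fails; take b11 = false instead.
From the singleton clause (b12), b12 = true.
From the singleton clause (!b22), b22 = false.
From the singleton clause (b21), b21 = true.
From the singleton clause (!b31), b31 = false.
From the singleton clause (b32), b32 = true.
Now (!b32) is unsatisfied and unit — conflict.
Neither b11 = true nor b11 = false works.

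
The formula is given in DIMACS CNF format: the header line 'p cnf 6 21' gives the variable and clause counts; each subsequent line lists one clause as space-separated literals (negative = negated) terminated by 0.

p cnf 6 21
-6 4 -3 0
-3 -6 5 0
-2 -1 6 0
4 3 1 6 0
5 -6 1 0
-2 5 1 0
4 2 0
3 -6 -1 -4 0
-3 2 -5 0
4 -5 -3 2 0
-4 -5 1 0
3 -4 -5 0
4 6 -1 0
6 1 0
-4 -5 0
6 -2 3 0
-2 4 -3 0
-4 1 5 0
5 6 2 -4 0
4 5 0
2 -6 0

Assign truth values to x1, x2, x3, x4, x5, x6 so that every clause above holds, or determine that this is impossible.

x1: False; x2: True; x3: False; x4: False; x5: True; x6: True

Branch on x4: set x4 = False.
From the singleton clause (x2), x2 = True.
From the singleton clause (¬x3), x3 = False.
From the singleton clause (x6), x6 = True.
From the singleton clause (x5), x5 = True.
No clause remains; x1 is free.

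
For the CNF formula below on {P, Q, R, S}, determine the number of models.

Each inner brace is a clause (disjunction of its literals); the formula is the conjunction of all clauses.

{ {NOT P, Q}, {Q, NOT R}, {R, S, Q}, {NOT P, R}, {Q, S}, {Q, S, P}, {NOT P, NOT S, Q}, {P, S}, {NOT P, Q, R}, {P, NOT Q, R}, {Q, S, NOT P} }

4

There are 2^4 = 16 truth assignments over (P, Q, R, S).
Split on Q. With Q = true, the clauses containing Q are satisfied and NOT Q drops from the rest; 3 of the 2^3 = 8 assignments to the other variables satisfy what remains.
With Q = false, by the same count on the reduced clause set, 1 assignment works.
(One model: P=F, Q=F, R=F, S=T.)
Total: 3 + 1 = 4.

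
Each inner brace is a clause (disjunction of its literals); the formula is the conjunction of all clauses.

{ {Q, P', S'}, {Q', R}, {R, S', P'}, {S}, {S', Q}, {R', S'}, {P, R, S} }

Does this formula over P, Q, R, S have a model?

No, unsatisfiable

(S) alone gives S = 1.
(Q) alone gives Q = 1.
(R) alone gives R = 1.
That conflicts with the unit clause (R').
No assignment satisfies every clause.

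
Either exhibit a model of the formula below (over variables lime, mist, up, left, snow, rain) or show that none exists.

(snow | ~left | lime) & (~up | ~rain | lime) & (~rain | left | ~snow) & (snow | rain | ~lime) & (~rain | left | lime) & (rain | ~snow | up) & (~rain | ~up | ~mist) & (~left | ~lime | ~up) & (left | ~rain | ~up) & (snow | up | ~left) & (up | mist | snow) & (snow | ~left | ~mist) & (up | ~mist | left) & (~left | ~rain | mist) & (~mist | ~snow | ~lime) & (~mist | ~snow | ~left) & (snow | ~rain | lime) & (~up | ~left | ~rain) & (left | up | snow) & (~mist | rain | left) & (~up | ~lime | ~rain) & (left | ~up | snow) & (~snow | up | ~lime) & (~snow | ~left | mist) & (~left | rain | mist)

Suppose snow = 1.
Suppose rain = 0.
From the singleton clause (up), up = 1.
Suppose left = 0.
From the singleton clause (~mist), mist = 0.
No clause remains; lime is free.

lime: 0, mist: 0, up: 1, left: 0, snow: 1, rain: 0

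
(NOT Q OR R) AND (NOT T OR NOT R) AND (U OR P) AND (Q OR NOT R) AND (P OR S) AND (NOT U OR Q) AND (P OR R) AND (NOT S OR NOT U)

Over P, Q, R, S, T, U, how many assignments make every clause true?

7

There are 2^6 = 64 truth assignments over (P, Q, R, S, T, U).
Split on U. With U = true, the clauses containing U are satisfied and NOT U drops from the rest; 1 of the 2^5 = 32 assignments to the other variables satisfy what remains.
With U = false, by the same count on the reduced clause set, 6 assignments work.
(One model: P=T, Q=F, R=F, S=F, T=F, U=F.)
Total: 1 + 6 = 7.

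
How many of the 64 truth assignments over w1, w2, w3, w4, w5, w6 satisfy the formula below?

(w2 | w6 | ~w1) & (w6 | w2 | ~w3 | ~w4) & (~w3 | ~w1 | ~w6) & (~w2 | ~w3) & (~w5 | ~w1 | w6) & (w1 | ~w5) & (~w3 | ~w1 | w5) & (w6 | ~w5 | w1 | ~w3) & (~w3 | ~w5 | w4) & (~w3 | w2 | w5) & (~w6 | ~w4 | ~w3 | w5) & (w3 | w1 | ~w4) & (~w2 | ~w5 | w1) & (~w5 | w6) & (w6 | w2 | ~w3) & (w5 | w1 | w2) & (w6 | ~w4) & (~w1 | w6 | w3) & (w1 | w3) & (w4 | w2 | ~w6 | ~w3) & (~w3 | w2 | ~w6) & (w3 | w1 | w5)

8

There are 2^6 = 64 truth assignments over (w1, w2, w3, w4, w5, w6).
Split on w3. With w3 = 1, the clauses containing w3 are satisfied and ~w3 drops from the rest; 0 of the 2^5 = 32 assignments to the other variables satisfy what remains.
With w3 = 0, by the same count on the reduced clause set, 8 assignments work.
(One model: w1=T, w2=F, w3=F, w4=F, w5=F, w6=T.)
Total: 0 + 8 = 8.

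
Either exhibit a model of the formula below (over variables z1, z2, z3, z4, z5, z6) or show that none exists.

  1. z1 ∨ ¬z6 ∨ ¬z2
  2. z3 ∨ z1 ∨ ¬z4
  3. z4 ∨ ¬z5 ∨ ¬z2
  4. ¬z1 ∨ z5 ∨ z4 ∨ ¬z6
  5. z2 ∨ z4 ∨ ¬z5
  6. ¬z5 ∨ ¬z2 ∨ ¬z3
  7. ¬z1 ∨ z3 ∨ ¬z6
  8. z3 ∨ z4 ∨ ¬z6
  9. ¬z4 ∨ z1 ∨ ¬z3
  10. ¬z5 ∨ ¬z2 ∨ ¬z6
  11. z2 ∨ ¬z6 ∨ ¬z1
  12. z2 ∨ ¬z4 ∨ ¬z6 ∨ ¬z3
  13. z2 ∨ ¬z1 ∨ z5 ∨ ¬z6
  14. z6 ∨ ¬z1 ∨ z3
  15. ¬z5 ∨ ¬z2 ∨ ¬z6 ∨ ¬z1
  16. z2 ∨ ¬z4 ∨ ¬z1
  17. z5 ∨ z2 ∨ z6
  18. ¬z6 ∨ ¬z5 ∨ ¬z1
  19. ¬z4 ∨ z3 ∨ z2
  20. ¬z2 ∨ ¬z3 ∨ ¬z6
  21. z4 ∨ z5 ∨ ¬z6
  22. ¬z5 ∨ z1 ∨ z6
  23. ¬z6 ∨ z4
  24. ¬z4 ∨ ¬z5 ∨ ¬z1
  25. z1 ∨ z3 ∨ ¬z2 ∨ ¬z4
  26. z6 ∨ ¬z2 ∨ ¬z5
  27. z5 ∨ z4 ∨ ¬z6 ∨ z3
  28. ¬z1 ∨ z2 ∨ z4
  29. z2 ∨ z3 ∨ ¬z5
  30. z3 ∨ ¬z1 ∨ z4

Case z6 = False:
Case z1 = True:
The clause (z3) is unit, so z3 = True.
Case z5 = False:
The clause (z2) is unit, so z2 = True.
Every clause is now satisfied; z4 is unconstrained.

z1=True, z2=True, z3=True, z4=True, z5=False, z6=False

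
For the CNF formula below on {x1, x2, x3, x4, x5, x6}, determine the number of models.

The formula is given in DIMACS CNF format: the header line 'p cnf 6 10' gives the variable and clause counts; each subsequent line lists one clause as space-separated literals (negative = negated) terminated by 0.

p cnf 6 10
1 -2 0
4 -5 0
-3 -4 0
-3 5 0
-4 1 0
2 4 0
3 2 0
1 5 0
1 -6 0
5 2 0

There are 2^6 = 64 truth assignments over (x1, x2, x3, x4, x5, x6).
Split on x3. With x3 = True, the clauses containing x3 are satisfied and ¬x3 drops from the rest; 0 of the 2^5 = 32 assignments to the other variables satisfy what remains.
With x3 = False, by the same count on the reduced clause set, 6 assignments work.
(One model: x1=T, x2=T, x3=F, x4=F, x5=F, x6=F.)
Total: 0 + 6 = 6.

6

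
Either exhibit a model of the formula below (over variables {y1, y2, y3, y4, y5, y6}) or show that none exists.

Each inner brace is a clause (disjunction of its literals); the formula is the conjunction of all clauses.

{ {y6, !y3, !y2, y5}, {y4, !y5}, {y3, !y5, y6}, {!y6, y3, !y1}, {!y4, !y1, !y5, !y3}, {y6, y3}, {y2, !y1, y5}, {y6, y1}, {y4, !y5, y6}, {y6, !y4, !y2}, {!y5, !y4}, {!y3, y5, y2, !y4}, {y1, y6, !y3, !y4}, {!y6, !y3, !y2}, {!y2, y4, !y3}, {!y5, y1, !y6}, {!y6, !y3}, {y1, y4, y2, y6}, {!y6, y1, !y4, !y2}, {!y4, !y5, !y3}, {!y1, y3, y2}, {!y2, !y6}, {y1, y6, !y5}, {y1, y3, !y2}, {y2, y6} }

y1 ↦ false, y2 ↦ false, y3 ↦ false, y4 ↦ false, y5 ↦ false, y6 ↦ true

Branch on y4: set y4 = false.
From the singleton clause (!y5), y5 = false.
Branch on y6: set y6 = true.
From the singleton clause (!y3), y3 = false.
From the singleton clause (!y1), y1 = false.
From the singleton clause (!y2), y2 = false.
This assignment satisfies each clause.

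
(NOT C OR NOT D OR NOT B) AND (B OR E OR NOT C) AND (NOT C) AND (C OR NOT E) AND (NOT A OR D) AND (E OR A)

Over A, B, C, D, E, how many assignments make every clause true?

There are 2^5 = 32 truth assignments over (A, B, C, D, E).
Split on B. With B = true, the clauses containing B are satisfied and NOT B drops from the rest; 1 of the 2^4 = 16 assignments to the other variables satisfy what remains.
With B = false, by the same count on the reduced clause set, 1 assignment works.
Total: 1 + 1 = 2.

2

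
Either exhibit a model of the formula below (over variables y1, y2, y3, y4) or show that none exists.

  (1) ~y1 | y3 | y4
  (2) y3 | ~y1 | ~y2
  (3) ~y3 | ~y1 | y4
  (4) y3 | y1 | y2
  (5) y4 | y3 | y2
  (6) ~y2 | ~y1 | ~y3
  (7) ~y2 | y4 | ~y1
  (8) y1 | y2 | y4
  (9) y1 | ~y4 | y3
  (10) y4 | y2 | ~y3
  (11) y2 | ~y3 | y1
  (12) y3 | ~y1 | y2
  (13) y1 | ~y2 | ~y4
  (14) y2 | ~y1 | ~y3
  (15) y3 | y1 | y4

Suppose y1 = 0.
Suppose y3 = 1.
Unit clause (y2) forces y2 = 1.
Unit clause (~y4) forces y4 = 0.
Every clause now holds.

y1: 0, y2: 1, y3: 1, y4: 0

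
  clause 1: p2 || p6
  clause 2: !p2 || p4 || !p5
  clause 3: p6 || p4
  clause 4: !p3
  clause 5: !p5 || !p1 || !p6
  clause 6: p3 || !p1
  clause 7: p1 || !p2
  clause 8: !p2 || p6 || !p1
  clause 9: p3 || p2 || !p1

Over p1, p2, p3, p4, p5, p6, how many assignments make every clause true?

There are 2^6 = 64 truth assignments over (p1, p2, p3, p4, p5, p6).
Split on p5. With p5 = true, the clauses containing p5 are satisfied and !p5 drops from the rest; 2 of the 2^5 = 32 assignments to the other variables satisfy what remains.
With p5 = false, by the same count on the reduced clause set, 2 assignments work.
(One model: p1=F, p2=F, p3=F, p4=F, p5=F, p6=T.)
Total: 2 + 2 = 4.

4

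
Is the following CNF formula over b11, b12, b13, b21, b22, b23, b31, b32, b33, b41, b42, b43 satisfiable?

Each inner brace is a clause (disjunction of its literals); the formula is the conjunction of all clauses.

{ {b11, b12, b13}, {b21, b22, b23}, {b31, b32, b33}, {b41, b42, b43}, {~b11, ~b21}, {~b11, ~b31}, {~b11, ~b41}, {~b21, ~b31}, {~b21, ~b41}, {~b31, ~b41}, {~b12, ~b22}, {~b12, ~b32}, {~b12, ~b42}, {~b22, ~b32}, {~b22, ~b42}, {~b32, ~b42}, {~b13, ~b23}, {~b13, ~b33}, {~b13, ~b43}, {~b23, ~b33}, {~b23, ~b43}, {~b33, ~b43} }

No

Try b11 = 0.
Try b12 = 1.
Unit clause (~b22) forces b22 = 0.
Unit clause (~b32) forces b32 = 0.
Unit clause (~b42) forces b42 = 0.
Try b21 = 1.
Unit clause (~b31) forces b31 = 0.
Unit clause (b33) forces b33 = 1.
Unit clause (~b41) forces b41 = 0.
Unit clause (b43) forces b43 = 1.
But (~b43) is also a unit clause — contradiction.
Undo b21 and try b21 = 0.
Unit clause (b23) forces b23 = 1.
Unit clause (~b13) forces b13 = 0.
Unit clause (~b33) forces b33 = 0.
Unit clause (b31) forces b31 = 1.
Unit clause (~b41) forces b41 = 0.
Unit clause (b43) forces b43 = 1.
But (~b43) is also a unit clause — contradiction.
Either choice for b21 ends in contradiction.
Undo b12 and try b12 = 0.
Unit clause (b13) forces b13 = 1.
Unit clause (~b23) forces b23 = 0.
Unit clause (~b33) forces b33 = 0.
Unit clause (~b43) forces b43 = 0.
Try b21 = 1.
Unit clause (~b31) forces b31 = 0.
Unit clause (b32) forces b32 = 1.
Unit clause (~b41) forces b41 = 0.
Unit clause (b42) forces b42 = 1.
But (~b42) is also a unit clause — contradiction.
Undo b21 and try b21 = 0.
Unit clause (b22) forces b22 = 1.
Unit clause (~b32) forces b32 = 0.
Unit clause (b31) forces b31 = 1.
Unit clause (~b41) forces b41 = 0.
Unit clause (b42) forces b42 = 1.
But (~b42) is also a unit clause — contradiction.
Either choice for b21 ends in contradiction.
Either choice for b12 ends in contradiction.
Undo b11 and try b11 = 1.
Unit clause (~b21) forces b21 = 0.
Unit clause (~b31) forces b31 = 0.
Unit clause (~b41) forces b41 = 0.
Try b22 = 1.
Unit clause (~b12) forces b12 = 0.
Unit clause (~b32) forces b32 = 0.
Unit clause (b33) forces b33 = 1.
Unit clause (~b42) forces b42 = 0.
Unit clause (b43) forces b43 = 1.
But (~b43) is also a unit clause — contradiction.
Undo b22 and try b22 = 0.
Unit clause (b23) forces b23 = 1.
Unit clause (~b13) forces b13 = 0.
Unit clause (~b33) forces b33 = 0.
Unit clause (b32) forces b32 = 1.
Unit clause (~b12) forces b12 = 0.
Unit clause (~b42) forces b42 = 0.
Unit clause (b43) forces b43 = 1.
But (~b43) is also a unit clause — contradiction.
Either choice for b22 ends in contradiction.
Either choice for b11 ends in contradiction.
No assignment satisfies every clause.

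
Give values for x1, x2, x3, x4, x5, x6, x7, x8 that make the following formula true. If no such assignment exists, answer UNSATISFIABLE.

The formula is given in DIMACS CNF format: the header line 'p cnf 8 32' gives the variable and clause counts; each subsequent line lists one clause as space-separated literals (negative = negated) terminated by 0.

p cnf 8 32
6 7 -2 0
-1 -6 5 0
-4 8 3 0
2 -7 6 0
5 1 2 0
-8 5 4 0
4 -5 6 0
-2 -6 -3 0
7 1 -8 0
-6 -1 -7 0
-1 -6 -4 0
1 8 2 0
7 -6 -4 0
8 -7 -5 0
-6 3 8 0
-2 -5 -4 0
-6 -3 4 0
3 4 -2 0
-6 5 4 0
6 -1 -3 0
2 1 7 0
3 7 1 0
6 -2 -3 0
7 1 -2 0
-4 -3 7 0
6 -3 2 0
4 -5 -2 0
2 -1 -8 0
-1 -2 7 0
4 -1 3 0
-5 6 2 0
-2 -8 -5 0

Branch on x6: set x6 = True.
Branch on x1: set x1 = False.
Branch on x5: set x5 = True.
Branch on x2: set x2 = False.
(x8) alone gives x8 = True.
(x7) alone gives x7 = True.
Branch on x3: set x3 = True.
(x4) alone gives x4 = True.
This assignment satisfies each clause.

x1=False; x2=False; x3=True; x4=True; x5=True; x6=True; x7=True; x8=True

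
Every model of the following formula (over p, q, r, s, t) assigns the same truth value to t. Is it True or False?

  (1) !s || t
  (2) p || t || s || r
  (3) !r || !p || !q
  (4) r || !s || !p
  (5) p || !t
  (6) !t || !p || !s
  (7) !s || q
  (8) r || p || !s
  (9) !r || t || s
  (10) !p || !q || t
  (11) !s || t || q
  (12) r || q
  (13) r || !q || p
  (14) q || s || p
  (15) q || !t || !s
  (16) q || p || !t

True

Suppose t = false.
Unit clause (!s) forces s = false.
Unit clause (!r) forces r = false.
Unit clause (p) forces p = true.
Unit clause (!q) forces q = false.
Now (q) is unsatisfied and unit — conflict.
So every satisfying assignment has t = True.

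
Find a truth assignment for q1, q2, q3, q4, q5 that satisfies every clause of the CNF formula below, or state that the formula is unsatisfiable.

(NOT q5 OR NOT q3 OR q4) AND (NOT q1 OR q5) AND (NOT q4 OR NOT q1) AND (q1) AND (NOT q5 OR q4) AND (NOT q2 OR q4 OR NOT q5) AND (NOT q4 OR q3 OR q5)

The clause (q1) is unit, so q1 = true.
The clause (q5) is unit, so q5 = true.
The clause (NOT q4) is unit, so q4 = false.
But (q4) is also a unit clause — contradiction.

UNSATISFIABLE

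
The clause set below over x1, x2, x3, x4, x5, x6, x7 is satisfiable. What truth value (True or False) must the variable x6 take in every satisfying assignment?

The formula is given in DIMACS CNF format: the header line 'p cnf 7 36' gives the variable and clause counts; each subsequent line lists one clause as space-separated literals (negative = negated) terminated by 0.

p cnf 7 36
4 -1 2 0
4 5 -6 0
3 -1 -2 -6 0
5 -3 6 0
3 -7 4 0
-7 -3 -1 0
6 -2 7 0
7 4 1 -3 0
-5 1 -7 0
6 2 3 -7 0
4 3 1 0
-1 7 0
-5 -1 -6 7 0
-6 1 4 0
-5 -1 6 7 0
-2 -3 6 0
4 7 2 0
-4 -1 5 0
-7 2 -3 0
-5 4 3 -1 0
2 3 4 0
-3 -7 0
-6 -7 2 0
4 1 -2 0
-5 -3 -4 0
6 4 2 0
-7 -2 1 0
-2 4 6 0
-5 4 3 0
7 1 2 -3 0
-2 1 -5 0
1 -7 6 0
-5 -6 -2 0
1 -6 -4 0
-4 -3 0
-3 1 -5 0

False

Suppose x6 = True.
Case x4 = True:
The clause (x1) is unit, so x1 = True.
The clause (x7) is unit, so x7 = True.
The clause (¬x3) is unit, so x3 = False.
The clause (¬x2) is unit, so x2 = False.
Now (x2) is unsatisfied and unit — conflict.
That branch fails; take x4 = False instead.
The clause (x5) is unit, so x5 = True.
The clause (x1) is unit, so x1 = True.
The clause (x2) is unit, so x2 = True.
Now (¬x2) is unsatisfied and unit — conflict.
Neither x4 = True nor x4 = False works.
So every satisfying assignment has x6 = False.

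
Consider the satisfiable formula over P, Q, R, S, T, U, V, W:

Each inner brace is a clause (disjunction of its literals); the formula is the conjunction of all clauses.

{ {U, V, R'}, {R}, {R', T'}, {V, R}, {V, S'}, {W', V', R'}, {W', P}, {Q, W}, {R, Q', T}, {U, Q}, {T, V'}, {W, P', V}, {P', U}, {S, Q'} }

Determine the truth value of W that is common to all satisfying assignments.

Suppose W = 0.
Unit clause (R) forces R = 1.
Unit clause (T') forces T = 0.
Unit clause (Q) forces Q = 1.
Unit clause (V') forces V = 0.
Unit clause (U) forces U = 1.
Unit clause (S') forces S = 0.
But (S) is also a unit clause — contradiction.
So every satisfying assignment has W = True.

True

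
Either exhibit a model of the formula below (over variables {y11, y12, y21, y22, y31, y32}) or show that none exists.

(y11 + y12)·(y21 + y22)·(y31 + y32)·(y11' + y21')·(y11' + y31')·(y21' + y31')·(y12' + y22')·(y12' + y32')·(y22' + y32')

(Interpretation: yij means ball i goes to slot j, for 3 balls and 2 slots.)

UNSATISFIABLE

Suppose y11 = 1.
Unit clause (y21') forces y21 = 0.
Unit clause (y22) forces y22 = 1.
Unit clause (y31') forces y31 = 0.
Unit clause (y32) forces y32 = 1.
That conflicts with the unit clause (y32').
So y11 must be the other value — set y11 = 0.
Unit clause (y12) forces y12 = 1.
Unit clause (y22') forces y22 = 0.
Unit clause (y21) forces y21 = 1.
Unit clause (y31') forces y31 = 0.
Unit clause (y32) forces y32 = 1.
That conflicts with the unit clause (y32').
Both values of y11 lead to a conflict.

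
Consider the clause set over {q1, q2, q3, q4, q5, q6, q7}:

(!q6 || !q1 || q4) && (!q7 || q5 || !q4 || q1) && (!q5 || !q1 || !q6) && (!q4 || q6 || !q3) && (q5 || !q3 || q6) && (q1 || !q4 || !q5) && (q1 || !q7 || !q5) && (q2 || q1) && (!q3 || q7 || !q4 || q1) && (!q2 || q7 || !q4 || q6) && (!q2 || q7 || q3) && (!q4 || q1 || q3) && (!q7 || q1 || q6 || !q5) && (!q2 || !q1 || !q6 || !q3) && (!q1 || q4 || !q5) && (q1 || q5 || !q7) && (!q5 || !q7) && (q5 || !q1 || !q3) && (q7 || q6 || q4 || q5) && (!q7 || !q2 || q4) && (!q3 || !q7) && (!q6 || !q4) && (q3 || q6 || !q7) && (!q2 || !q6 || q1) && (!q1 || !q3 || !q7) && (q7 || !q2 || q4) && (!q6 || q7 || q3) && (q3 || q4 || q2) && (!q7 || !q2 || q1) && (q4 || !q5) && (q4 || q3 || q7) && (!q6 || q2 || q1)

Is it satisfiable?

Satisfiable

Try q2 = false.
From the singleton clause (q1), q1 = true.
Try q6 = false.
Try q4 = true.
From the singleton clause (!q3), q3 = false.
From the singleton clause (!q7), q7 = false.
No clause remains; q5 is free.
A satisfying assignment: q1: true; q2: false; q3: false; q4: true; q5: false; q6: false; q7: false.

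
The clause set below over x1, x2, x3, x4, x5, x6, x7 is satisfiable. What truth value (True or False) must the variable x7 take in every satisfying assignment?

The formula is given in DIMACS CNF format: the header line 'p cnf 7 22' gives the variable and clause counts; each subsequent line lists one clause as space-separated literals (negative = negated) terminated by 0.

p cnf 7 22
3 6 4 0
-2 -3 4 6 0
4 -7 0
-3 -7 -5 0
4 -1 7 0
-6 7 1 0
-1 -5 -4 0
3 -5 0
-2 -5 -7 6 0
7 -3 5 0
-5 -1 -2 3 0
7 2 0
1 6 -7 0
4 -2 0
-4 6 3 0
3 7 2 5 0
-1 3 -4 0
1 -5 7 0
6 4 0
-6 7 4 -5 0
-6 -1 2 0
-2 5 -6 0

True

Suppose x7 = False.
(x2) alone gives x2 = True.
(x4) alone gives x4 = True.
Suppose x6 = False.
(x3) alone gives x3 = True.
(x5) alone gives x5 = True.
(¬x1) alone gives x1 = False.
That conflicts with the unit clause (x1).
Undo x6 and try x6 = True.
(x1) alone gives x1 = True.
(¬x5) alone gives x5 = False.
That conflicts with the unit clause (x5).
Neither x6 = True nor x6 = False works.
So every satisfying assignment has x7 = True.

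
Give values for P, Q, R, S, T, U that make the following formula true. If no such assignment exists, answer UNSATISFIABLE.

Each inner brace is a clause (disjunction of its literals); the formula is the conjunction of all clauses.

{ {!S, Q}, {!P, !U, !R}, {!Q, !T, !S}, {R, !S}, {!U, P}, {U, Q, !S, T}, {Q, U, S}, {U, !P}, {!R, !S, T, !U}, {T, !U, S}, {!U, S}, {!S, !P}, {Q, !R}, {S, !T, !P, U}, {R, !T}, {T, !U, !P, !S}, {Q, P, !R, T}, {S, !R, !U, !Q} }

P=false, Q=true, R=true, S=false, T=false, U=false

Branch on S: set S = false.
(!U) alone gives U = false.
(Q) alone gives Q = true.
(!P) alone gives P = false.
Branch on R: set R = true.
All clauses hold; T can take either value.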